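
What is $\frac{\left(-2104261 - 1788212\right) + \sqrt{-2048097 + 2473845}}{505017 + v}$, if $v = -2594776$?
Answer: $\frac{228969}{122927} - \frac{2 \sqrt{106437}}{2089759} \approx 1.8623$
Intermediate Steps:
$\frac{\left(-2104261 - 1788212\right) + \sqrt{-2048097 + 2473845}}{505017 + v} = \frac{\left(-2104261 - 1788212\right) + \sqrt{-2048097 + 2473845}}{505017 - 2594776} = \frac{\left(-2104261 - 1788212\right) + \sqrt{425748}}{-2089759} = \left(-3892473 + 2 \sqrt{106437}\right) \left(- \frac{1}{2089759}\right) = \frac{228969}{122927} - \frac{2 \sqrt{106437}}{2089759}$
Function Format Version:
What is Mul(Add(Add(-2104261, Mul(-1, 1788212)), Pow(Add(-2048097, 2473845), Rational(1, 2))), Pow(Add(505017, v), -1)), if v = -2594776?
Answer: Add(Rational(228969, 122927), Mul(Rational(-2, 2089759), Pow(106437, Rational(1, 2)))) ≈ 1.8623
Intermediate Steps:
Mul(Add(Add(-2104261, Mul(-1, 1788212)), Pow(Add(-2048097, 2473845), Rational(1, 2))), Pow(Add(505017, v), -1)) = Mul(Add(Add(-2104261, Mul(-1, 1788212)), Pow(Add(-2048097, 2473845), Rational(1, 2))), Pow(Add(505017, -2594776), -1)) = Mul(Add(Add(-2104261, -1788212), Pow(425748, Rational(1, 2))), Pow(-2089759, -1)) = Mul(Add(-3892473, Mul(2, Pow(106437, Rational(1, 2)))), Rational(-1, 2089759)) = Add(Rational(228969, 122927), Mul(Rational(-2, 2089759), Pow(106437, Rational(1, 2))))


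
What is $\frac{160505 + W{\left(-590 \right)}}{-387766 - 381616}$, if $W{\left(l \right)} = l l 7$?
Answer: $- \frac{2597205}{769382} \approx -3.3757$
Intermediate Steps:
$W{\left(l \right)} = 7 l^{2}$ ($W{\left(l \right)} = l^{2} \cdot 7 = 7 l^{2}$)
$\frac{160505 + W{\left(-590 \right)}}{-387766 - 381616} = \frac{160505 + 7 \left(-590\right)^{2}}{-387766 - 381616} = \frac{160505 + 7 \cdot 348100}{-769382} = \left(160505 + 2436700\right) \left(- \frac{1}{769382}\right) = 2597205 \left(- \frac{1}{769382}\right) = - \frac{2597205}{769382}$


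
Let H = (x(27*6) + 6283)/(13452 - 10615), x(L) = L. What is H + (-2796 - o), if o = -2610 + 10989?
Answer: -31697030/2837 ≈ -11173.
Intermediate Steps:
o = 8379
H = 6445/2837 (H = (27*6 + 6283)/(13452 - 10615) = (162 + 6283)/2837 = 6445*(1/2837) = 6445/2837 ≈ 2.2718)
H + (-2796 - o) = 6445/2837 + (-2796 - 1*8379) = 6445/2837 + (-2796 - 8379) = 6445/2837 - 11175 = -31697030/2837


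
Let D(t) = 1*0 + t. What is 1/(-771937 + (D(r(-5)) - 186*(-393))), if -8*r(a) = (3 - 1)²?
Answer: -2/1397679 ≈ -1.4309e-6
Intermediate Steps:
r(a) = -½ (r(a) = -(3 - 1)²/8 = -⅛*2² = -⅛*4 = -½)
D(t) = t (D(t) = 0 + t = t)
1/(-771937 + (D(r(-5)) - 186*(-393))) = 1/(-771937 + (-½ - 186*(-393))) = 1/(-771937 + (-½ + 73098)) = 1/(-771937 + 146195/2) = 1/(-1397679/2) = -2/1397679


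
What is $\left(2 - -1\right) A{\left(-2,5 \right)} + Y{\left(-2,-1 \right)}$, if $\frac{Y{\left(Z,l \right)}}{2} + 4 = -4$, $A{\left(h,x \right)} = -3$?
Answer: $-25$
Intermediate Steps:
$Y{\left(Z,l \right)} = -16$ ($Y{\left(Z,l \right)} = -8 + 2 \left(-4\right) = -8 - 8 = -16$)
$\left(2 - -1\right) A{\left(-2,5 \right)} + Y{\left(-2,-1 \right)} = \left(2 - -1\right) \left(-3\right) - 16 = \left(2 + 1\right) \left(-3\right) - 16 = 3 \left(-3\right) - 16 = -9 - 16 = -25$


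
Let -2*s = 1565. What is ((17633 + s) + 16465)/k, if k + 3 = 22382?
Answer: 2897/1946 ≈ 1.4887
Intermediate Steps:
s = -1565/2 (s = -½*1565 = -1565/2 ≈ -782.50)
k = 22379 (k = -3 + 22382 = 22379)
((17633 + s) + 16465)/k = ((17633 - 1565/2) + 16465)/22379 = (33701/2 + 16465)*(1/22379) = (66631/2)*(1/22379) = 2897/1946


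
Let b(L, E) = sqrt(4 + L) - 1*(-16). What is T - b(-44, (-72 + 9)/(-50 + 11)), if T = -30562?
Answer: -30578 - 2*I*sqrt(10) ≈ -30578.0 - 6.3246*I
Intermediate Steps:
b(L, E) = 16 + sqrt(4 + L) (b(L, E) = sqrt(4 + L) + 16 = 16 + sqrt(4 + L))
T - b(-44, (-72 + 9)/(-50 + 11)) = -30562 - (16 + sqrt(4 - 44)) = -30562 - (16 + sqrt(-40)) = -30562 - (16 + 2*I*sqrt(10)) = -30562 + (-16 - 2*I*sqrt(10)) = -30578 - 2*I*sqrt(10)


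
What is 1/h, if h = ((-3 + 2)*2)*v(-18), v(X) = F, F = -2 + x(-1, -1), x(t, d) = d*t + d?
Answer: ¼ ≈ 0.25000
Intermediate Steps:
x(t, d) = d + d*t
F = -2 (F = -2 - (1 - 1) = -2 - 1*0 = -2 + 0 = -2)
v(X) = -2
h = 4 (h = ((-3 + 2)*2)*(-2) = -1*2*(-2) = -2*(-2) = 4)
1/h = 1/4 = ¼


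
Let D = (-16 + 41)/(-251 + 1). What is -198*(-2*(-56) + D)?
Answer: -110781/5 ≈ -22156.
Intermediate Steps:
D = -1/10 (D = 25/(-250) = 25*(-1/250) = -1/10 ≈ -0.10000)
-198*(-2*(-56) + D) = -198*(-2*(-56) - 1/10) = -198*(112 - 1/10) = -198*1119/10 = -110781/5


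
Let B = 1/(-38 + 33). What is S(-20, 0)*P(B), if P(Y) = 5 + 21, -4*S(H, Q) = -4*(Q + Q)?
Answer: 0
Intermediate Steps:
S(H, Q) = 2*Q (S(H, Q) = -(-1)*(Q + Q) = -(-1)*2*Q = -(-2)*Q = 2*Q)
B = -⅕ (B = 1/(-5) = -⅕ ≈ -0.20000)
P(Y) = 26
S(-20, 0)*P(B) = (2*0)*26 = 0*26 = 0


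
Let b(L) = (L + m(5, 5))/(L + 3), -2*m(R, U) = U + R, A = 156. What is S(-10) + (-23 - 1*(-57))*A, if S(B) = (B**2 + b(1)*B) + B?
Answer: 5404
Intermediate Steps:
m(R, U) = -R/2 - U/2 (m(R, U) = -(U + R)/2 = -(R + U)/2 = -R/2 - U/2)
b(L) = (-5 + L)/(3 + L) (b(L) = (L + (-1/2*5 - 1/2*5))/(L + 3) = (L + (-5/2 - 5/2))/(3 + L) = (L - 5)/(3 + L) = (-5 + L)/(3 + L))
S(B) = B**2 (S(B) = (B**2 + ((-5 + 1)/(3 + 1))*B) + B = (B**2 + (-4/4)*B) + B = (B**2 + ((1/4)*(-4))*B) + B = (B**2 - B) + B = B**2)
S(-10) + (-23 - 1*(-57))*A = (-10)**2 + (-23 - 1*(-57))*156 = 100 + (-23 + 57)*156 = 100 + 34*156 = 100 + 5304 = 5404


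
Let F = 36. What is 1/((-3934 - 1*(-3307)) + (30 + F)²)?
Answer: 1/3729 ≈ 0.00026817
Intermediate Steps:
1/((-3934 - 1*(-3307)) + (30 + F)²) = 1/((-3934 - 1*(-3307)) + (30 + 36)²) = 1/((-3934 + 3307) + 66²) = 1/(-627 + 4356) = 1/3729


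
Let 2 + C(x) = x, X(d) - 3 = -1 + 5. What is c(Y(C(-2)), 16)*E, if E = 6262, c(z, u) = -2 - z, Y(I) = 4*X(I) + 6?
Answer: -225432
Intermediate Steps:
X(d) = 7 (X(d) = 3 + (-1 + 5) = 3 + 4 = 7)
C(x) = -2 + x
Y(I) = 34 (Y(I) = 4*7 + 6 = 28 + 6 = 34)
c(Y(C(-2)), 16)*E = (-2 - 1*34)*6262 = (-2 - 34)*6262 = -36*6262 = -225432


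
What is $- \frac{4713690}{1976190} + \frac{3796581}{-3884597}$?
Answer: $- \frac{860451714644}{255890058181} \approx -3.3626$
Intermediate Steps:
$- \frac{4713690}{1976190} + \frac{3796581}{-3884597} = \left(-4713690\right) \frac{1}{1976190} + 3796581 \left(- \frac{1}{3884597}\right) = - \frac{157123}{65873} - \frac{3796581}{3884597} = - \frac{860451714644}{255890058181}$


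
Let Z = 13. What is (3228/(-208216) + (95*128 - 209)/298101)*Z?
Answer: 4959888011/15517349454 ≈ 0.31963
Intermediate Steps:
(3228/(-208216) + (95*128 - 209)/298101)*Z = (3228/(-208216) + (95*128 - 209)/298101)*13 = (3228*(-1/208216) + (12160 - 209)*(1/298101))*13 = (-807/52054 + 11951*(1/298101))*13 = (-807/52054 + 11951/298101)*13 = (381529847/15517349454)*13 = 4959888011/15517349454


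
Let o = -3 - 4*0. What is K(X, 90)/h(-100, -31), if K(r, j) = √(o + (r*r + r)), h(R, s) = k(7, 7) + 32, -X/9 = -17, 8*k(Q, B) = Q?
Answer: 8*√23559/263 ≈ 4.6689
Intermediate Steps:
k(Q, B) = Q/8
o = -3 (o = -3 + 0 = -3)
X = 153 (X = -9*(-17) = 153)
h(R, s) = 263/8 (h(R, s) = (⅛)*7 + 32 = 7/8 + 32 = 263/8)
K(r, j) = √(-3 + r + r²) (K(r, j) = √(-3 + (r*r + r)) = √(-3 + (r² + r)) = √(-3 + (r + r²)) = √(-3 + r + r²))
K(X, 90)/h(-100, -31) = √(-3 + 153 + 153²)/(263/8) = √(-3 + 153 + 23409)*(8/263) = √23559*(8/263) = 8*√23559/263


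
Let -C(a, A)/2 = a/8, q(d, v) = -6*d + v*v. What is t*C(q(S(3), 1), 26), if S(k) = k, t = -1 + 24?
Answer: 391/4 ≈ 97.750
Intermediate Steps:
t = 23
q(d, v) = v² - 6*d (q(d, v) = -6*d + v² = v² - 6*d)
C(a, A) = -a/4 (C(a, A) = -2*a/8 = -a/4)
t*C(q(S(3), 1), 26) = 23*(-(1² - 6*3)/4) = 23*(-(1 - 18)/4) = 23*(-¼*(-17)) = 23*(17/4) = 391/4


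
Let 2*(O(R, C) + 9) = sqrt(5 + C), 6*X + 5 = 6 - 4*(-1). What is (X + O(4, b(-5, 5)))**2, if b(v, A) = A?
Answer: 2491/36 - 49*sqrt(10)/6 ≈ 43.369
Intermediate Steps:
X = 5/6 (X = -5/6 + (6 - 4*(-1))/6 = -5/6 + (6 + 4)/6 = -5/6 + (1/6)*10 = -5/6 + 5/3 = 5/6 ≈ 0.83333)
O(R, C) = -9 + sqrt(5 + C)/2
(X + O(4, b(-5, 5)))**2 = (5/6 + (-9 + sqrt(5 + 5)/2))**2 = (5/6 + (-9 + sqrt(10)/2))**2 = (-49/6 + sqrt(10)/2)**2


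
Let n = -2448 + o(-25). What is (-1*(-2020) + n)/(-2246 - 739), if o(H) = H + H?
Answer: 478/2985 ≈ 0.16013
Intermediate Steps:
o(H) = 2*H
n = -2498 (n = -2448 + 2*(-25) = -2448 - 50 = -2498)
(-1*(-2020) + n)/(-2246 - 739) = (-1*(-2020) - 2498)/(-2246 - 739) = (2020 - 2498)/(-2985) = -478*(-1/2985) = 478/2985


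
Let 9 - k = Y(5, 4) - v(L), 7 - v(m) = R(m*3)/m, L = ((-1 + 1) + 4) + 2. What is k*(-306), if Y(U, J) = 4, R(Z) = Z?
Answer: -2754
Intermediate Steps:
L = 6 (L = (0 + 4) + 2 = 4 + 2 = 6)
v(m) = 4 (v(m) = 7 - m*3/m = 7 - 3*m/m = 7 - 1*3 = 7 - 3 = 4)
k = 9 (k = 9 - (4 - 1*4) = 9 - (4 - 4) = 9 - 1*0 = 9 + 0 = 9)
k*(-306) = 9*(-306) = -2754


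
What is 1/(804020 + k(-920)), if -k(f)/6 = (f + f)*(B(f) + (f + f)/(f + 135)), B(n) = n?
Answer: -157/1464323740 ≈ -1.0722e-7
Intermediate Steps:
k(f) = -12*f*(f + 2*f/(135 + f)) (k(f) = -6*(f + f)*(f + (f + f)/(f + 135)) = -6*2*f*(f + (2*f)/(135 + f)) = -6*2*f*(f + 2*f/(135 + f)) = -12*f*(f + 2*f/(135 + f)))
1/(804020 + k(-920)) = 1/(804020 - 12*(-920)²*(137 - 920)/(135 - 920)) = 1/(804020 - 12*846400*(-783)/(-785)) = 1/(804020 - 12*846400*(-1/785)*(-783)) = 1/(804020 - 1590554880/157) = 1/(-1464323740/157) = -157/1464323740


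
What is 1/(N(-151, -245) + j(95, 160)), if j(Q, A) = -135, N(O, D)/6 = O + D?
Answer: -1/2511 ≈ -0.00039825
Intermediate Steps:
N(O, D) = 6*D + 6*O (N(O, D) = 6*(O + D) = 6*(D + O) = 6*D + 6*O)
1/(N(-151, -245) + j(95, 160)) = 1/((6*(-245) + 6*(-151)) - 135) = 1/((-1470 - 906) - 135) = 1/(-2376 - 135) = 1/(-2511) = -1/2511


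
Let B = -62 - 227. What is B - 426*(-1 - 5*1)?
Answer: 2267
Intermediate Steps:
B = -289
B - 426*(-1 - 5*1) = -289 - 426*(-1 - 5*1) = -289 - 426*(-1 - 5) = -289 - 426*(-6) = -289 + 2556 = 2267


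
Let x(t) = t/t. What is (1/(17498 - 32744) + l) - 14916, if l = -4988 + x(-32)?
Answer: -303441139/15246 ≈ -19903.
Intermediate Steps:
x(t) = 1
l = -4987 (l = -4988 + 1 = -4987)
(1/(17498 - 32744) + l) - 14916 = (1/(17498 - 32744) - 4987) - 14916 = (1/(-15246) - 4987) - 14916 = (-1/15246 - 4987) - 14916 = -76031803/15246 - 14916 = -303441139/15246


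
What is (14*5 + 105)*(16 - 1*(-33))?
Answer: 8575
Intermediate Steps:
(14*5 + 105)*(16 - 1*(-33)) = (70 + 105)*(16 + 33) = 175*49 = 8575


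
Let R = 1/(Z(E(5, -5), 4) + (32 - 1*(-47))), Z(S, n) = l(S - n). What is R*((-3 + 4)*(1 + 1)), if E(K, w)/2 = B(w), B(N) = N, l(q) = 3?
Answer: 1/41 ≈ 0.024390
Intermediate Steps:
E(K, w) = 2*w
Z(S, n) = 3
R = 1/82 (R = 1/(3 + (32 - 1*(-47))) = 1/(3 + (32 + 47)) = 1/(3 + 79) = 1/82 ≈ 0.012195)
R*((-3 + 4)*(1 + 1)) = ((-3 + 4)*(1 + 1))/82 = (1*2)/82 = (1/82)*2 = 1/41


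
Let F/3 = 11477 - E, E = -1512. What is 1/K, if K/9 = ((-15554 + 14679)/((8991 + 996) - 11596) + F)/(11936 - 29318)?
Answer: -4661273/94048167 ≈ -0.049563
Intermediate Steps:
F = 38967 (F = 3*(11477 - 1*(-1512)) = 3*(11477 + 1512) = 3*12989 = 38967)
K = -94048167/4661273 (K = 9*(((-15554 + 14679)/((8991 + 996) - 11596) + 38967)/(11936 - 29318)) = 9*((-875/(9987 - 11596) + 38967)/(-17382)) = 9*((-875/(-1609) + 38967)*(-1/17382)) = 9*((-875*(-1/1609) + 38967)*(-1/17382)) = 9*((875/1609 + 38967)*(-1/17382)) = 9*((62698778/1609)*(-1/17382)) = 9*(-31349389/13983819) = -94048167/4661273 ≈ -20.176)
1/K = 1/(-94048167/4661273) = -4661273/94048167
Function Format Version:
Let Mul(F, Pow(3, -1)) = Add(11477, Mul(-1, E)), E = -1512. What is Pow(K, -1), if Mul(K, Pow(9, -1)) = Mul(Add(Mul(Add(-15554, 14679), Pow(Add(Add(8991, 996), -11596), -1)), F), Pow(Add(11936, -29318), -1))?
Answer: Rational(-4661273, 94048167) ≈ -0.049563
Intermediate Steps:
F = 38967 (F = Mul(3, Add(11477, Mul(-1, -1512))) = Mul(3, Add(11477, 1512)) = Mul(3, 12989) = 38967)
K = Rational(-94048167, 4661273) (K = Mul(9, Mul(Add(Mul(Add(-15554, 14679), Pow(Add(Add(8991, 996), -11596), -1)), 38967), Pow(Add(11936, -29318), -1))) = Mul(9, Mul(Add(Mul(-875, Pow(Add(9987, -11596), -1)), 38967), Pow(-17382, -1))) = Mul(9, Mul(Add(Mul(-875, Pow(-1609, -1)), 38967), Rational(-1, 17382))) = Mul(9, Mul(Add(Mul(-875, Rational(-1, 1609)), 38967), Rational(-1, 17382))) = Mul(9, Mul(Add(Rational(875, 1609), 38967), Rational(-1, 17382))) = Mul(9, Mul(Rational(62698778, 1609), Rational(-1, 17382))) = Mul(9, Rational(-31349389, 13983819)) = Rational(-94048167, 4661273) ≈ -20.176)
Pow(K, -1) = Pow(Rational(-94048167, 4661273), -1) = Rational(-4661273, 94048167)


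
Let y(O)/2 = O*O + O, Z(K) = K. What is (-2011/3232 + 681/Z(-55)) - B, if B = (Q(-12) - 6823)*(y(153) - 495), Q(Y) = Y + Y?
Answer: 56753212999283/177760 ≈ 3.1927e+8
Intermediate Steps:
Q(Y) = 2*Y
y(O) = 2*O + 2*O² (y(O) = 2*(O*O + O) = 2*(O² + O) = 2*(O + O²) = 2*O + 2*O²)
B = -319268763 (B = (2*(-12) - 6823)*(2*153*(1 + 153) - 495) = (-24 - 6823)*(2*153*154 - 495) = -6847*(47124 - 495) = -6847*46629 = -319268763)
(-2011/3232 + 681/Z(-55)) - B = (-2011/3232 + 681/(-55)) - 1*(-319268763) = (-2011*1/3232 + 681*(-1/55)) + 319268763 = (-2011/3232 - 681/55) + 319268763 = -2311597/177760 + 319268763 = 56753212999283/177760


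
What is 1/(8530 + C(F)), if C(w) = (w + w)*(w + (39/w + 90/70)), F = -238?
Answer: 1/121284 ≈ 8.2451e-6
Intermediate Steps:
C(w) = 2*w*(9/7 + w + 39/w) (C(w) = (2*w)*(w + (39/w + 90*(1/70))) = (2*w)*(w + (39/w + 9/7)) = (2*w)*(w + (9/7 + 39/w)) = (2*w)*(9/7 + w + 39/w) = 2*w*(9/7 + w + 39/w))
1/(8530 + C(F)) = 1/(8530 + (78 + 2*(-238)**2 + (18/7)*(-238))) = 1/(8530 + (78 + 2*56644 - 612)) = 1/(8530 + (78 + 113288 - 612)) = 1/(8530 + 112754) = 1/121284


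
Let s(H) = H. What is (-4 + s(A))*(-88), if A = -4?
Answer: 704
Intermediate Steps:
(-4 + s(A))*(-88) = (-4 - 4)*(-88) = -8*(-88) = 704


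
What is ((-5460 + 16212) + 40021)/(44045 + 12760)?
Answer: 50773/56805 ≈ 0.89381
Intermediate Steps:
((-5460 + 16212) + 40021)/(44045 + 12760) = (10752 + 40021)/56805 = 50773*(1/56805) = 50773/56805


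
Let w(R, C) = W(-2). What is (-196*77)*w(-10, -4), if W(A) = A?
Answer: 30184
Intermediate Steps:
w(R, C) = -2
(-196*77)*w(-10, -4) = -196*77*(-2) = -15092*(-2) = 30184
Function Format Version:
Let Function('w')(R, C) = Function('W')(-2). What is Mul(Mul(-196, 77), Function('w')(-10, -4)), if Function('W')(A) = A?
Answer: 30184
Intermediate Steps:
Function('w')(R, C) = -2
Mul(Mul(-196, 77), Function('w')(-10, -4)) = Mul(Mul(-196, 77), -2) = Mul(-15092, -2) = 30184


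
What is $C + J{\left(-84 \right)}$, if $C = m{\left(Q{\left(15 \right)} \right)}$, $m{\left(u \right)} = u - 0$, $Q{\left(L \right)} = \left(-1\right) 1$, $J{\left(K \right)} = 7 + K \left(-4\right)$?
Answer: $342$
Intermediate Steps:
$J{\left(K \right)} = 7 - 4 K$
$Q{\left(L \right)} = -1$
$m{\left(u \right)} = u$ ($m{\left(u \right)} = u + 0 = u$)
$C = -1$
$C + J{\left(-84 \right)} = -1 + \left(7 - -336\right) = -1 + \left(7 + 336\right) = -1 + 343 = 342$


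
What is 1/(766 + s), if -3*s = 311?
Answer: 3/1987 ≈ 0.0015098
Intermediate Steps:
s = -311/3 (s = -⅓*311 = -311/3 ≈ -103.67)
1/(766 + s) = 1/(766 - 311/3) = 1/(1987/3) = 3/1987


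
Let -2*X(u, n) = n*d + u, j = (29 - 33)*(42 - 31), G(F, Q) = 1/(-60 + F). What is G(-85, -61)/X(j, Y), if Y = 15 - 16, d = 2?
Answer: -1/3335 ≈ -0.00029985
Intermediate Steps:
j = -44 (j = -4*11 = -44)
Y = -1
X(u, n) = -n - u/2 (X(u, n) = -(n*2 + u)/2 = -(2*n + u)/2 = -(u + 2*n)/2 = -n - u/2)
G(-85, -61)/X(j, Y) = 1/((-60 - 85)*(-1*(-1) - ½*(-44))) = 1/((-145)*(1 + 22)) = -1/145/23 = -1/145*1/23 = -1/3335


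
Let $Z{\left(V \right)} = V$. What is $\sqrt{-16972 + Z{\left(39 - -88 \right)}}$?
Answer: $i \sqrt{16845} \approx 129.79 i$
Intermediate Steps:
$\sqrt{-16972 + Z{\left(39 - -88 \right)}} = \sqrt{-16972 + \left(39 - -88\right)} = \sqrt{-16972 + \left(39 + 88\right)} = \sqrt{-16972 + 127} = \sqrt{-16845} = i \sqrt{16845}$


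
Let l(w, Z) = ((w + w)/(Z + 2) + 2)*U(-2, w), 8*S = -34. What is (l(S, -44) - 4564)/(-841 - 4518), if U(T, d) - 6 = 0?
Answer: 63711/75026 ≈ 0.84919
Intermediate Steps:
S = -17/4 (S = (⅛)*(-34) = -17/4 ≈ -4.2500)
U(T, d) = 6 (U(T, d) = 6 + 0 = 6)
l(w, Z) = 12 + 12*w/(2 + Z) (l(w, Z) = ((w + w)/(Z + 2) + 2)*6 = ((2*w)/(2 + Z) + 2)*6 = (2*w/(2 + Z) + 2)*6 = (2 + 2*w/(2 + Z))*6 = 12 + 12*w/(2 + Z))
(l(S, -44) - 4564)/(-841 - 4518) = (12*(2 - 44 - 17/4)/(2 - 44) - 4564)/(-841 - 4518) = (12*(-185/4)/(-42) - 4564)/(-5359) = (12*(-1/42)*(-185/4) - 4564)*(-1/5359) = (185/14 - 4564)*(-1/5359) = -63711/14*(-1/5359) = 63711/75026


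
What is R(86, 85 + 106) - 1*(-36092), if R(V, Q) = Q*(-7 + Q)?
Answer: 71236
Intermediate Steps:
R(86, 85 + 106) - 1*(-36092) = (85 + 106)*(-7 + (85 + 106)) - 1*(-36092) = 191*(-7 + 191) + 36092 = 191*184 + 36092 = 35144 + 36092 = 71236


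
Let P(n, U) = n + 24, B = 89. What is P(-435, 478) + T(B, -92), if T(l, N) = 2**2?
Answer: -407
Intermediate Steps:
T(l, N) = 4
P(n, U) = 24 + n
P(-435, 478) + T(B, -92) = (24 - 435) + 4 = -411 + 4 = -407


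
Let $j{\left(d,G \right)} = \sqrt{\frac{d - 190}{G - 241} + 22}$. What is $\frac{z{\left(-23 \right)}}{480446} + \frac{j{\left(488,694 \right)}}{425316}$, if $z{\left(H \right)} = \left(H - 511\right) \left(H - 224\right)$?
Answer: $\frac{65949}{240223} + \frac{\sqrt{1162398}}{96334074} \approx 0.27454$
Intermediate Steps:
$z{\left(H \right)} = \left(-511 + H\right) \left(-224 + H\right)$
$j{\left(d,G \right)} = \sqrt{22 + \frac{-190 + d}{-241 + G}}$ ($j{\left(d,G \right)} = \sqrt{\frac{-190 + d}{-241 + G} + 22} = \sqrt{22 + \frac{-190 + d}{-241 + G}}$)
$\frac{z{\left(-23 \right)}}{480446} + \frac{j{\left(488,694 \right)}}{425316} = \frac{114464 + \left(-23\right)^{2} - -16905}{480446} + \frac{\sqrt{\frac{-5492 + 488 + 22 \cdot 694}{-241 + 694}}}{425316} = \left(114464 + 529 + 16905\right) \frac{1}{480446} + \sqrt{\frac{-5492 + 488 + 15268}{453}} \cdot \frac{1}{425316} = 131898 \cdot \frac{1}{480446} + \sqrt{\frac{1}{453} \cdot 10264} \cdot \frac{1}{425316} = \frac{65949}{240223} + \sqrt{\frac{10264}{453}} \cdot \frac{1}{425316} = \frac{65949}{240223} + \frac{2 \sqrt{1162398}}{453} \cdot \frac{1}{425316} = \frac{65949}{240223} + \frac{\sqrt{1162398}}{96334074}$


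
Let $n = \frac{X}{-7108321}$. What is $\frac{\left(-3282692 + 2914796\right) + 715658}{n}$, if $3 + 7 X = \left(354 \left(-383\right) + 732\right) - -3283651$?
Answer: $- \frac{8652013746607}{1574399} \approx -5.4954 \cdot 10^{6}$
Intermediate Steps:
$X = \frac{3148798}{7}$ ($X = - \frac{3}{7} + \frac{\left(354 \left(-383\right) + 732\right) - -3283651}{7} = - \frac{3}{7} + \frac{\left(-135582 + 732\right) + 3283651}{7} = - \frac{3}{7} + \frac{-134850 + 3283651}{7} = - \frac{3}{7} + \frac{1}{7} \cdot 3148801 = - \frac{3}{7} + \frac{3148801}{7} = \frac{3148798}{7} \approx 4.4983 \cdot 10^{5}$)
$n = - \frac{3148798}{49758247}$ ($n = \frac{3148798}{7 \left(-7108321\right)} = \frac{3148798}{7} \left(- \frac{1}{7108321}\right) = - \frac{3148798}{49758247} \approx -0.063282$)
$\frac{\left(-3282692 + 2914796\right) + 715658}{n} = \frac{\left(-3282692 + 2914796\right) + 715658}{- \frac{3148798}{49758247}} = \left(-367896 + 715658\right) \left(- \frac{49758247}{3148798}\right) = 347762 \left(- \frac{49758247}{3148798}\right) = - \frac{8652013746607}{1574399}$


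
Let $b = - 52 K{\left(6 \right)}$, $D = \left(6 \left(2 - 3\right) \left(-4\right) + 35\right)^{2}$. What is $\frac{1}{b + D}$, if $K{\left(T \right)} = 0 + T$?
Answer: $\frac{1}{3169} \approx 0.00031556$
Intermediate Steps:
$K{\left(T \right)} = T$
$D = 3481$ ($D = \left(6 \left(-1\right) \left(-4\right) + 35\right)^{2} = \left(\left(-6\right) \left(-4\right) + 35\right)^{2} = \left(24 + 35\right)^{2} = 59^{2} = 3481$)
$b = -312$ ($b = \left(-52\right) 6 = -312$)
$\frac{1}{b + D} = \frac{1}{-312 + 3481} = \frac{1}{3169}$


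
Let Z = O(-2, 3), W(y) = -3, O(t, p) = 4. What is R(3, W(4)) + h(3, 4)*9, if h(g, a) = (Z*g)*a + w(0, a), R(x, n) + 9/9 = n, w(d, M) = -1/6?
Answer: 853/2 ≈ 426.50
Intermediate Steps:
w(d, M) = -1/6 (w(d, M) = -1*1/6 = -1/6)
Z = 4
R(x, n) = -1 + n
h(g, a) = -1/6 + 4*a*g (h(g, a) = (4*g)*a - 1/6 = 4*a*g - 1/6 = -1/6 + 4*a*g)
R(3, W(4)) + h(3, 4)*9 = (-1 - 3) + (-1/6 + 4*4*3)*9 = -4 + (-1/6 + 48)*9 = -4 + (287/6)*9 = -4 + 861/2 = 853/2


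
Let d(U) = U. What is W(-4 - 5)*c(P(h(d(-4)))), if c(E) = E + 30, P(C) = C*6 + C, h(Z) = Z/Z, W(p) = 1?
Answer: 37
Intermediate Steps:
h(Z) = 1
P(C) = 7*C (P(C) = 6*C + C = 7*C)
c(E) = 30 + E
W(-4 - 5)*c(P(h(d(-4)))) = 1*(30 + 7*1) = 1*(30 + 7) = 1*37 = 37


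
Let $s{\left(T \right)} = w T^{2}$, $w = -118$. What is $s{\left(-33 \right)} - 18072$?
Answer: $-146574$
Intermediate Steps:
$s{\left(T \right)} = - 118 T^{2}$
$s{\left(-33 \right)} - 18072 = - 118 \left(-33\right)^{2} - 18072 = \left(-118\right) 1089 - 18072 = -128502 - 18072 = -146574$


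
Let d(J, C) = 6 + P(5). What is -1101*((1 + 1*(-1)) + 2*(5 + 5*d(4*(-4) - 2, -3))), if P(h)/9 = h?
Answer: -572520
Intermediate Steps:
P(h) = 9*h
d(J, C) = 51 (d(J, C) = 6 + 9*5 = 6 + 45 = 51)
-1101*((1 + 1*(-1)) + 2*(5 + 5*d(4*(-4) - 2, -3))) = -1101*((1 + 1*(-1)) + 2*(5 + 5*51)) = -1101*((1 - 1) + 2*(5 + 255)) = -1101*(0 + 2*260) = -1101*(0 + 520) = -1101*520 = -572520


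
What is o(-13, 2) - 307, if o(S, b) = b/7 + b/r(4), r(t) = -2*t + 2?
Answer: -6448/21 ≈ -307.05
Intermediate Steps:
r(t) = 2 - 2*t
o(S, b) = -b/42 (o(S, b) = b/7 + b/(2 - 2*4) = b*(1/7) + b/(2 - 8) = b/7 + b/(-6) = b/7 + b*(-1/6) = b/7 - b/6 = -b/42)
o(-13, 2) - 307 = -1/42*2 - 307 = -1/21 - 307 = -6448/21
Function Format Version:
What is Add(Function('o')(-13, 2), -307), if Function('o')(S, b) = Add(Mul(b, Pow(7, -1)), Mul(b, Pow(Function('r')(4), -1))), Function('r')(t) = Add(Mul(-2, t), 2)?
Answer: Rational(-6448, 21) ≈ -307.05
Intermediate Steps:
Function('r')(t) = Add(2, Mul(-2, t))
Function('o')(S, b) = Mul(Rational(-1, 42), b) (Function('o')(S, b) = Add(Mul(b, Pow(7, -1)), Mul(b, Pow(Add(2, Mul(-2, 4)), -1))) = Add(Mul(b, Rational(1, 7)), Mul(b, Pow(Add(2, -8), -1))) = Add(Mul(Rational(1, 7), b), Mul(b, Pow(-6, -1))) = Add(Mul(Rational(1, 7), b), Mul(b, Rational(-1, 6))) = Add(Mul(Rational(1, 7), b), Mul(Rational(-1, 6), b)) = Mul(Rational(-1, 42), b))
Add(Function('o')(-13, 2), -307) = Add(Mul(Rational(-1, 42), 2), -307) = Add(Rational(-1, 21), -307) = Rational(-6448, 21)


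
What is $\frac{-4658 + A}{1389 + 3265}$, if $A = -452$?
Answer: $- \frac{2555}{2327} \approx -1.098$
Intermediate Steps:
$\frac{-4658 + A}{1389 + 3265} = \frac{-4658 - 452}{1389 + 3265} = - \frac{5110}{4654} = \left(-5110\right) \frac{1}{4654} = - \frac{2555}{2327}$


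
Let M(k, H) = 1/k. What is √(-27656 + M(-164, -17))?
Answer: I*√185958985/82 ≈ 166.3*I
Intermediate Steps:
√(-27656 + M(-164, -17)) = √(-27656 + 1/(-164)) = √(-27656 - 1/164) = √(-4535585/164) = I*√185958985/82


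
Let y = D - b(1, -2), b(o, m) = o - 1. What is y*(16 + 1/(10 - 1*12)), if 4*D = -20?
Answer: -155/2 ≈ -77.500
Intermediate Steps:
D = -5 (D = (¼)*(-20) = -5)
b(o, m) = -1 + o
y = -5 (y = -5 - (-1 + 1) = -5 - 1*0 = -5 + 0 = -5)
y*(16 + 1/(10 - 1*12)) = -5*(16 + 1/(10 - 1*12)) = -5*(16 + 1/(10 - 12)) = -5*(16 + 1/(-2)) = -5*(16 - ½) = -5*31/2 = -155/2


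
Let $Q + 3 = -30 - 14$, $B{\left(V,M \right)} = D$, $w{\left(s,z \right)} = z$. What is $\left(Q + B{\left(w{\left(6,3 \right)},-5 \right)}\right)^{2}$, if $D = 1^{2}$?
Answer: $2116$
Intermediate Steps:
$D = 1$
$B{\left(V,M \right)} = 1$
$Q = -47$ ($Q = -3 - 44 = -47$)
$\left(Q + B{\left(w{\left(6,3 \right)},-5 \right)}\right)^{2} = \left(-47 + 1\right)^{2} = \left(-46\right)^{2} = 2116$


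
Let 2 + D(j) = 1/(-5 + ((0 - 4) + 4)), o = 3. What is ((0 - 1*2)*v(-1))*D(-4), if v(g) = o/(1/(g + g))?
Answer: -132/5 ≈ -26.400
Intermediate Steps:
v(g) = 6*g (v(g) = 3/(1/(g + g)) = 3/(1/(2*g)) = 3/((1/(2*g))) = 3*(2*g) = 6*g)
D(j) = -11/5 (D(j) = -2 + 1/(-5 + ((0 - 4) + 4)) = -2 + 1/(-5 + (-4 + 4)) = -2 + 1/(-5 + 0) = -2 + 1/(-5) = -2 - ⅕ = -11/5)
((0 - 1*2)*v(-1))*D(-4) = ((0 - 1*2)*(6*(-1)))*(-11/5) = ((0 - 2)*(-6))*(-11/5) = -2*(-6)*(-11/5) = 12*(-11/5) = -132/5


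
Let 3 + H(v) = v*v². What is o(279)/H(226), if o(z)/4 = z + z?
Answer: 2232/11543173 ≈ 0.00019336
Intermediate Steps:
H(v) = -3 + v³ (H(v) = -3 + v*v² = -3 + v³)
o(z) = 8*z (o(z) = 4*(z + z) = 4*(2*z) = 8*z)
o(279)/H(226) = (8*279)/(-3 + 226³) = 2232/(-3 + 11543176) = 2232/11543173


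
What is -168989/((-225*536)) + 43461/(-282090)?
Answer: 1414290347/1134001800 ≈ 1.2472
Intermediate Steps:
-168989/((-225*536)) + 43461/(-282090) = -168989/(-120600) + 43461*(-1/282090) = -168989*(-1/120600) - 14487/94030 = 168989/120600 - 14487/94030 = 1414290347/1134001800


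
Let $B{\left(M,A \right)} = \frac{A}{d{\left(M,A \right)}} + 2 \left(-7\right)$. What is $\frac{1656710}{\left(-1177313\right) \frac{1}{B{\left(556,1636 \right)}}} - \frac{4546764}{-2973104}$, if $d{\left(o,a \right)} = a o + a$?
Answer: $\frac{10346569808786751}{487413153045116} \approx 21.228$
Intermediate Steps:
$d{\left(o,a \right)} = a + a o$
$B{\left(M,A \right)} = -14 + \frac{1}{1 + M}$ ($B{\left(M,A \right)} = \frac{A}{A \left(1 + M\right)} + 2 \left(-7\right) = A \frac{1}{A \left(1 + M\right)} - 14 = \frac{1}{1 + M} - 14 = -14 + \frac{1}{1 + M}$)
$\frac{1656710}{\left(-1177313\right) \frac{1}{B{\left(556,1636 \right)}}} - \frac{4546764}{-2973104} = \frac{1656710}{\left(-1177313\right) \frac{1}{\frac{1}{1 + 556} \left(-13 - 7784\right)}} - \frac{4546764}{-2973104} = \frac{1656710}{\left(-1177313\right) \frac{1}{\frac{1}{557} \left(-13 - 7784\right)}} - - \frac{1136691}{743276} = \frac{1656710}{\left(-1177313\right) \frac{1}{\frac{1}{557} \left(-7797\right)}} + \frac{1136691}{743276} = \frac{1656710}{\left(-1177313\right) \frac{1}{- \frac{7797}{557}}} + \frac{1136691}{743276} = \frac{1656710}{\left(-1177313\right) \left(- \frac{557}{7797}\right)} + \frac{1136691}{743276} = \frac{1656710}{\frac{655763341}{7797}} + \frac{1136691}{743276} = 1656710 \cdot \frac{7797}{655763341} + \frac{1136691}{743276} = \frac{12917367870}{655763341} + \frac{1136691}{743276} = \frac{10346569808786751}{487413153045116}$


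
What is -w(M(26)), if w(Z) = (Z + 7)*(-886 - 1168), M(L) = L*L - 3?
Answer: 1396720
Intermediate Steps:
M(L) = -3 + L² (M(L) = L² - 3 = -3 + L²)
w(Z) = -14378 - 2054*Z (w(Z) = (7 + Z)*(-2054) = -14378 - 2054*Z)
-w(M(26)) = -(-14378 - 2054*(-3 + 26²)) = -(-14378 - 2054*(-3 + 676)) = -(-14378 - 2054*673) = -(-14378 - 1382342) = -1*(-1396720) = 1396720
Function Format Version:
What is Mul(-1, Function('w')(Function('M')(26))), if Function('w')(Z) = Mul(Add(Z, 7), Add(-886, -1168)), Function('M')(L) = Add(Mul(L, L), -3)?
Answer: 1396720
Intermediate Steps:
Function('M')(L) = Add(-3, Pow(L, 2)) (Function('M')(L) = Add(Pow(L, 2), -3) = Add(-3, Pow(L, 2)))
Function('w')(Z) = Add(-14378, Mul(-2054, Z)) (Function('w')(Z) = Mul(Add(7, Z), -2054) = Add(-14378, Mul(-2054, Z)))
Mul(-1, Function('w')(Function('M')(26))) = Mul(-1, Add(-14378, Mul(-2054, Add(-3, Pow(26, 2))))) = Mul(-1, Add(-14378, Mul(-2054, Add(-3, 676)))) = Mul(-1, Add(-14378, Mul(-2054, 673))) = Mul(-1, Add(-14378, -1382342)) = Mul(-1, -1396720) = 1396720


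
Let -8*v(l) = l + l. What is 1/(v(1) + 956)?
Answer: 4/3823 ≈ 0.0010463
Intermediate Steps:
v(l) = -l/4 (v(l) = -(l + l)/8 = -l/4)
1/(v(1) + 956) = 1/(-1/4*1 + 956) = 1/(-1/4 + 956) = 1/(3823/4) = 4/3823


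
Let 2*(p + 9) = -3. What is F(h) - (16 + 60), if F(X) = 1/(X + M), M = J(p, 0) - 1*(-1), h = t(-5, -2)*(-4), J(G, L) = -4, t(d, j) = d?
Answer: -1291/17 ≈ -75.941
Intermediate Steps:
p = -21/2 (p = -9 + (½)*(-3) = -9 - 3/2 = -21/2 ≈ -10.500)
h = 20 (h = -5*(-4) = 20)
M = -3 (M = -4 - 1*(-1) = -4 + 1 = -3)
F(X) = 1/(-3 + X) (F(X) = 1/(X - 3) = 1/(-3 + X))
F(h) - (16 + 60) = 1/(-3 + 20) - (16 + 60) = 1/17 - 1*76 = 1/17 - 76 = -1291/17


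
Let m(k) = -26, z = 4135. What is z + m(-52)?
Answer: 4109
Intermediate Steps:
z + m(-52) = 4135 - 26 = 4109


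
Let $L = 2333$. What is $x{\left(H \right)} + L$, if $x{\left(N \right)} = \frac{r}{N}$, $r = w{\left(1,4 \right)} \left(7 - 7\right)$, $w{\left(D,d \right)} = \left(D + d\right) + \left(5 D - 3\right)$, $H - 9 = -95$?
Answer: $2333$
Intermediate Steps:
$H = -86$ ($H = 9 - 95 = -86$)
$w{\left(D,d \right)} = -3 + d + 6 D$ ($w{\left(D,d \right)} = \left(D + d\right) + \left(-3 + 5 D\right) = -3 + d + 6 D$)
$r = 0$ ($r = \left(-3 + 4 + 6 \cdot 1\right) \left(7 - 7\right) = \left(-3 + 4 + 6\right) 0 = 7 \cdot 0 = 0$)
$x{\left(N \right)} = 0$ ($x{\left(N \right)} = \frac{0}{N} = 0$)
$x{\left(H \right)} + L = 0 + 2333 = 2333$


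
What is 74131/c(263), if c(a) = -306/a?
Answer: -19496453/306 ≈ -63714.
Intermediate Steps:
74131/c(263) = 74131/((-306/263)) = 74131/((-306*1/263)) = 74131/(-306/263) = 74131*(-263/306) = -19496453/306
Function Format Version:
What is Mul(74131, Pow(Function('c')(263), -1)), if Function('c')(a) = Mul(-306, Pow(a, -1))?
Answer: Rational(-19496453, 306) ≈ -63714.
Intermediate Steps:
Mul(74131, Pow(Function('c')(263), -1)) = Mul(74131, Pow(Mul(-306, Pow(263, -1)), -1)) = Mul(74131, Pow(Mul(-306, Rational(1, 263)), -1)) = Mul(74131, Pow(Rational(-306, 263), -1)) = Mul(74131, Rational(-263, 306)) = Rational(-19496453, 306)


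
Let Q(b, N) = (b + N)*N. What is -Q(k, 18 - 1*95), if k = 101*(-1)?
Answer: -13706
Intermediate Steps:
k = -101
Q(b, N) = N*(N + b) (Q(b, N) = (N + b)*N = N*(N + b))
-Q(k, 18 - 1*95) = -(18 - 1*95)*((18 - 1*95) - 101) = -(18 - 95)*((18 - 95) - 101) = -(-77)*(-77 - 101) = -(-77)*(-178) = -1*13706 = -13706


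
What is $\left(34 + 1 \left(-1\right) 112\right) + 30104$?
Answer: $30026$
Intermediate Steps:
$\left(34 + 1 \left(-1\right) 112\right) + 30104 = \left(34 - 112\right) + 30104 = -78 + 30104 = 30026$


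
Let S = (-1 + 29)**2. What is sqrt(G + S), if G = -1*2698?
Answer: I*sqrt(1914) ≈ 43.749*I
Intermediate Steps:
S = 784 (S = 28**2 = 784)
G = -2698
sqrt(G + S) = sqrt(-2698 + 784) = sqrt(-1914) = I*sqrt(1914)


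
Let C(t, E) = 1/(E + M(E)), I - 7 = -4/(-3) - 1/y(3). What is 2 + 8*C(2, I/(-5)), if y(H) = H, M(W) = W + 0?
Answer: -½ ≈ -0.50000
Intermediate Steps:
M(W) = W
I = 8 (I = 7 + (-4/(-3) - 1/3) = 7 + (-4*(-⅓) - 1*⅓) = 7 + (4/3 - ⅓) = 7 + 1 = 8)
C(t, E) = 1/(2*E) (C(t, E) = 1/(E + E) = 1/(2*E))
2 + 8*C(2, I/(-5)) = 2 + 8*(1/(2*((8/(-5))))) = 2 + 8*(1/(2*((8*(-⅕))))) = 2 + 8*(1/(2*(-8/5))) = 2 + 8*((½)*(-5/8)) = 2 + 8*(-5/16) = 2 - 5/2 = -½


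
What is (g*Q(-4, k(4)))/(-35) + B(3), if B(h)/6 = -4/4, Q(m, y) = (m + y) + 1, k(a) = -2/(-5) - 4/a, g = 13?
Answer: -816/175 ≈ -4.6629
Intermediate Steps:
k(a) = 2/5 - 4/a (k(a) = -2*(-1/5) - 4/a = 2/5 - 4/a)
Q(m, y) = 1 + m + y
B(h) = -6 (B(h) = 6*(-4/4) = 6*(-4*1/4) = 6*(-1) = -6)
(g*Q(-4, k(4)))/(-35) + B(3) = (13*(1 - 4 + (2/5 - 4/4)))/(-35) - 6 = -13*(1 - 4 + (2/5 - 4*1/4))/35 - 6 = -13*(1 - 4 + (2/5 - 1))/35 - 6 = -13*(1 - 4 - 3/5)/35 - 6 = -13*(-18)/(35*5) - 6 = -1/35*(-234/5) - 6 = 234/175 - 6 = -816/175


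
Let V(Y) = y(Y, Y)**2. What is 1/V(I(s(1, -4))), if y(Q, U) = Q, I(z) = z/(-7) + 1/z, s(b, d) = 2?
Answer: 196/9 ≈ 21.778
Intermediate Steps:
I(z) = 1/z - z/7 (I(z) = z*(-1/7) + 1/z = -z/7 + 1/z = 1/z - z/7)
V(Y) = Y**2
1/V(I(s(1, -4))) = 1/((1/2 - 1/7*2)**2) = 1/((1/2 - 2/7)**2) = 1/((3/14)**2) = 1/(9/196) = 196/9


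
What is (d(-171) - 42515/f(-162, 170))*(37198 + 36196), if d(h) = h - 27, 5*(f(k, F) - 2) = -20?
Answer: 1545640943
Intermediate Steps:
f(k, F) = -2 (f(k, F) = 2 + (1/5)*(-20) = 2 - 4 = -2)
d(h) = -27 + h
(d(-171) - 42515/f(-162, 170))*(37198 + 36196) = ((-27 - 171) - 42515/(-2))*(37198 + 36196) = (-198 - 42515*(-1/2))*73394 = (-198 + 42515/2)*73394 = (42119/2)*73394 = 1545640943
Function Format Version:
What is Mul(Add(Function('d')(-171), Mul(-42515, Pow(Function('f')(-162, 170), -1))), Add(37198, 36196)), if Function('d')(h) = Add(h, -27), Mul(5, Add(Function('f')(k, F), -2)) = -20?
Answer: 1545640943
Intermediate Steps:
Function('f')(k, F) = -2 (Function('f')(k, F) = Add(2, Mul(Rational(1, 5), -20)) = Add(2, -4) = -2)
Function('d')(h) = Add(-27, h)
Mul(Add(Function('d')(-171), Mul(-42515, Pow(Function('f')(-162, 170), -1))), Add(37198, 36196)) = Mul(Add(Add(-27, -171), Mul(-42515, Pow(-2, -1))), Add(37198, 36196)) = Mul(Add(-198, Mul(-42515, Rational(-1, 2))), 73394) = Mul(Add(-198, Rational(42515, 2)), 73394) = Mul(Rational(42119, 2), 73394) = 1545640943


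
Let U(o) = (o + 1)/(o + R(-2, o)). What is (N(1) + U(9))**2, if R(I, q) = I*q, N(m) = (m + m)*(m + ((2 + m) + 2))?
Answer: 9604/81 ≈ 118.57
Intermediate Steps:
N(m) = 2*m*(4 + 2*m) (N(m) = (2*m)*(m + (4 + m)) = (2*m)*(4 + 2*m) = 2*m*(4 + 2*m))
U(o) = -(1 + o)/o (U(o) = (o + 1)/(o - 2*o) = (1 + o)/((-o)) = (1 + o)*(-1/o) = -(1 + o)/o)
(N(1) + U(9))**2 = (4*1*(2 + 1) + (-1 - 1*9)/9)**2 = (4*1*3 + (-1 - 9)/9)**2 = (12 + (1/9)*(-10))**2 = (12 - 10/9)**2 = (98/9)**2 = 9604/81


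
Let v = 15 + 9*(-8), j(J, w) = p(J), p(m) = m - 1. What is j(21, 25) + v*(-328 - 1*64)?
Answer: 22364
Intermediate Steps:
p(m) = -1 + m
j(J, w) = -1 + J
v = -57 (v = 15 - 72 = -57)
j(21, 25) + v*(-328 - 1*64) = (-1 + 21) - 57*(-328 - 1*64) = 20 - 57*(-328 - 64) = 20 - 57*(-392) = 20 + 22344 = 22364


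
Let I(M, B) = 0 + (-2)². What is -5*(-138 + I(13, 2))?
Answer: 670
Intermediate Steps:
I(M, B) = 4 (I(M, B) = 0 + 4 = 4)
-5*(-138 + I(13, 2)) = -5*(-138 + 4) = -5*(-134) = 670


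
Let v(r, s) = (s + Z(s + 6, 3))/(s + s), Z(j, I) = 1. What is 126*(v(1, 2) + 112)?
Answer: 28413/2 ≈ 14207.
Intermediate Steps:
v(r, s) = (1 + s)/(2*s) (v(r, s) = (s + 1)/(s + s) = (1 + s)/((2*s)) = (1 + s)*(1/(2*s)) = (1 + s)/(2*s))
126*(v(1, 2) + 112) = 126*((½)*(1 + 2)/2 + 112) = 126*((½)*(½)*3 + 112) = 126*(¾ + 112) = 126*(451/4) = 28413/2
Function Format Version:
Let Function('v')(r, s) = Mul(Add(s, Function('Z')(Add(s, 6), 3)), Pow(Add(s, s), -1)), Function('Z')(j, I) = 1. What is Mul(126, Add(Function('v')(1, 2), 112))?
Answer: Rational(28413, 2) ≈ 14207.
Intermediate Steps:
Function('v')(r, s) = Mul(Rational(1, 2), Pow(s, -1), Add(1, s)) (Function('v')(r, s) = Mul(Add(s, 1), Pow(Add(s, s), -1)) = Mul(Add(1, s), Pow(Mul(2, s), -1)) = Mul(Add(1, s), Mul(Rational(1, 2), Pow(s, -1))) = Mul(Rational(1, 2), Pow(s, -1), Add(1, s)))
Mul(126, Add(Function('v')(1, 2), 112)) = Mul(126, Add(Mul(Rational(1, 2), Pow(2, -1), Add(1, 2)), 112)) = Mul(126, Add(Mul(Rational(1, 2), Rational(1, 2), 3), 112)) = Mul(126, Add(Rational(3, 4), 112)) = Mul(126, Rational(451, 4)) = Rational(28413, 2)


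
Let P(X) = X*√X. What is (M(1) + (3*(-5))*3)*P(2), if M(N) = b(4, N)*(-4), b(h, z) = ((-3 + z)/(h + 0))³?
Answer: -89*√2 ≈ -125.86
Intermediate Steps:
P(X) = X^(3/2)
b(h, z) = (-3 + z)³/h³ (b(h, z) = ((-3 + z)/h)³ = (-3 + z)³/h³)
M(N) = -(-3 + N)³/16 (M(N) = ((-3 + N)³/4³)*(-4) = ((-3 + N)³/64)*(-4) = -(-3 + N)³/16)
(M(1) + (3*(-5))*3)*P(2) = (-(-3 + 1)³/16 + (3*(-5))*3)*2^(3/2) = (-1/16*(-2)³ - 15*3)*(2*√2) = (-1/16*(-8) - 45)*(2*√2) = (½ - 45)*(2*√2) = -89*√2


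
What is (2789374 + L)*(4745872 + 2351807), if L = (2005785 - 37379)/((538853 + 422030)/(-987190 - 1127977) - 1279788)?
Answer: 53592709340690810672715576/2706966305479 ≈ 1.9798e+13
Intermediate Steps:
L = -4163507413802/2706966305479 (L = 1968406/(960883/(-2115167) - 1279788) = 1968406/(960883*(-1/2115167) - 1279788) = 1968406/(-960883/2115167 - 1279788) = 1968406/(-2706966305479/2115167) = 1968406*(-2115167/2706966305479) = -4163507413802/2706966305479 ≈ -1.5381)
(2789374 + L)*(4745872 + 2351807) = (2789374 - 4163507413802/2706966305479)*(4745872 + 2351807) = (7550737267871766344/2706966305479)*7097679 = 53592709340690810672715576/2706966305479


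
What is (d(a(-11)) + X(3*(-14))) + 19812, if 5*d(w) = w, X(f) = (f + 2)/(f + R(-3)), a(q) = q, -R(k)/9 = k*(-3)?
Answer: 12183227/615 ≈ 19810.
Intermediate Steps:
R(k) = 27*k (R(k) = -9*k*(-3) = -(-27)*k = 27*k)
X(f) = (2 + f)/(-81 + f) (X(f) = (f + 2)/(f + 27*(-3)) = (2 + f)/(f - 81) = (2 + f)/(-81 + f))
d(w) = w/5
(d(a(-11)) + X(3*(-14))) + 19812 = ((1/5)*(-11) + (2 + 3*(-14))/(-81 + 3*(-14))) + 19812 = (-11/5 + (2 - 42)/(-81 - 42)) + 19812 = (-11/5 - 40/(-123)) + 19812 = (-11/5 - 1/123*(-40)) + 19812 = (-11/5 + 40/123) + 19812 = -1153/615 + 19812 = 12183227/615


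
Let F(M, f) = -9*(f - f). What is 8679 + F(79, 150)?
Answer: 8679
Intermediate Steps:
F(M, f) = 0 (F(M, f) = -9*0 = 0)
8679 + F(79, 150) = 8679 + 0 = 8679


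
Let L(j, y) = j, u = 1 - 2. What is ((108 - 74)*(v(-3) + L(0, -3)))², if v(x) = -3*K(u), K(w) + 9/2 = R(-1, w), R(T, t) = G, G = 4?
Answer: 2601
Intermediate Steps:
u = -1
R(T, t) = 4
K(w) = -½ (K(w) = -9/2 + 4 = -½)
v(x) = 3/2 (v(x) = -3*(-½) = 3/2)
((108 - 74)*(v(-3) + L(0, -3)))² = ((108 - 74)*(3/2 + 0))² = (34*(3/2))² = 51² = 2601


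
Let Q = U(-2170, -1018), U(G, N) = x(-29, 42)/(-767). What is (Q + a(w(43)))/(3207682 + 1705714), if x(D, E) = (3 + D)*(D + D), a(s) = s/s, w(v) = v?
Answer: -57/289890364 ≈ -1.9663e-7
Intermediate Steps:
a(s) = 1
x(D, E) = 2*D*(3 + D) (x(D, E) = (3 + D)*(2*D) = 2*D*(3 + D))
U(G, N) = -116/59 (U(G, N) = (2*(-29)*(3 - 29))/(-767) = (2*(-29)*(-26))*(-1/767) = 1508*(-1/767) = -116/59)
Q = -116/59 ≈ -1.9661
(Q + a(w(43)))/(3207682 + 1705714) = (-116/59 + 1)/(3207682 + 1705714) = -57/59/4913396 = -57/59*1/4913396 = -57/289890364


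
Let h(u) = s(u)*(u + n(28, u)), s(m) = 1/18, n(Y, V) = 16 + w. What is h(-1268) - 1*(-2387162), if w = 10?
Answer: 2387093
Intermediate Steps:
n(Y, V) = 26 (n(Y, V) = 16 + 10 = 26)
s(m) = 1/18
h(u) = 13/9 + u/18 (h(u) = (u + 26)/18 = (26 + u)/18 = 13/9 + u/18)
h(-1268) - 1*(-2387162) = (13/9 + (1/18)*(-1268)) - 1*(-2387162) = (13/9 - 634/9) + 2387162 = -69 + 2387162 = 2387093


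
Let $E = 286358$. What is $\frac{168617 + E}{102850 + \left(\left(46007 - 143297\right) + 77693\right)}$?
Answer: $\frac{454975}{83253} \approx 5.465$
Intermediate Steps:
$\frac{168617 + E}{102850 + \left(\left(46007 - 143297\right) + 77693\right)} = \frac{168617 + 286358}{102850 + \left(\left(46007 - 143297\right) + 77693\right)} = \frac{454975}{102850 + \left(-97290 + 77693\right)} = \frac{454975}{102850 - 19597} = \frac{454975}{83253}$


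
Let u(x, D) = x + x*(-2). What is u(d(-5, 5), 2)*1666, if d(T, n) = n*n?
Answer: -41650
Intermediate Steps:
d(T, n) = n²
u(x, D) = -x (u(x, D) = x - 2*x = -x)
u(d(-5, 5), 2)*1666 = -1*5²*1666 = -1*25*1666 = -25*1666 = -41650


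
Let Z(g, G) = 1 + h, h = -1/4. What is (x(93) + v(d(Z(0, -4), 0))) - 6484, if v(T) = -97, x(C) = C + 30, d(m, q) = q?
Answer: -6458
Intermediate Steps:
h = -1/4 (h = -1*1/4 = -1/4 ≈ -0.25000)
Z(g, G) = 3/4 (Z(g, G) = 1 - 1/4 = 3/4)
x(C) = 30 + C
(x(93) + v(d(Z(0, -4), 0))) - 6484 = ((30 + 93) - 97) - 6484 = (123 - 97) - 6484 = 26 - 6484 = -6458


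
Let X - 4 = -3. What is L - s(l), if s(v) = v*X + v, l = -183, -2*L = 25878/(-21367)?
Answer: 7833261/21367 ≈ 366.61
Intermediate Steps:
X = 1 (X = 4 - 3 = 1)
L = 12939/21367 (L = -12939/(-21367) = -12939*(-1)/21367 = -½*(-25878/21367) = 12939/21367 ≈ 0.60556)
s(v) = 2*v (s(v) = v*1 + v = v + v = 2*v)
L - s(l) = 12939/21367 - 2*(-183) = 12939/21367 - 1*(-366) = 12939/21367 + 366 = 7833261/21367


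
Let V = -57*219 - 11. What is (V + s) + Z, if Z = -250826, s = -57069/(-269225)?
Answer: -70892269931/269225 ≈ -2.6332e+5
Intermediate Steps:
V = -12494 (V = -12483 - 11 = -12494)
s = 57069/269225 (s = -57069*(-1/269225) = 57069/269225 ≈ 0.21198)
(V + s) + Z = (-12494 + 57069/269225) - 250826 = -3363640081/269225 - 250826 = -70892269931/269225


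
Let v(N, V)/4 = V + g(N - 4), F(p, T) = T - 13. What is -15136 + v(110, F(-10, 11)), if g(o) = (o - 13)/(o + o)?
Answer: -802539/53 ≈ -15142.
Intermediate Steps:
g(o) = (-13 + o)/(2*o) (g(o) = (-13 + o)/((2*o)) = (-13 + o)*(1/(2*o)) = (-13 + o)/(2*o))
F(p, T) = -13 + T
v(N, V) = 4*V + 2*(-17 + N)/(-4 + N) (v(N, V) = 4*(V + (-13 + (N - 4))/(2*(N - 4))) = 4*(V + (-13 + (-4 + N))/(2*(-4 + N))) = 4*(V + (-17 + N)/(2*(-4 + N))) = 4*V + 2*(-17 + N)/(-4 + N))
-15136 + v(110, F(-10, 11)) = -15136 + 2*(-17 + 110 + 2*(-13 + 11)*(-4 + 110))/(-4 + 110) = -15136 + 2*(-17 + 110 + 2*(-2)*106)/106 = -15136 + 2*(1/106)*(-17 + 110 - 424) = -15136 + 2*(1/106)*(-331) = -15136 - 331/53 = -802539/53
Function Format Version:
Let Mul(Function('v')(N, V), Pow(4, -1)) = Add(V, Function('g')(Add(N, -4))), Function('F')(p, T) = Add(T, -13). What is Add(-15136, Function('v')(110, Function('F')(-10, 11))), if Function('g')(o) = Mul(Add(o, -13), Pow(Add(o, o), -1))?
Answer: Rational(-802539, 53) ≈ -15142.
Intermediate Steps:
Function('g')(o) = Mul(Rational(1, 2), Pow(o, -1), Add(-13, o)) (Function('g')(o) = Mul(Add(-13, o), Pow(Mul(2, o), -1)) = Mul(Add(-13, o), Mul(Rational(1, 2), Pow(o, -1))) = Mul(Rational(1, 2), Pow(o, -1), Add(-13, o)))
Function('F')(p, T) = Add(-13, T)
Function('v')(N, V) = Add(Mul(4, V), Mul(2, Pow(Add(-4, N), -1), Add(-17, N))) (Function('v')(N, V) = Mul(4, Add(V, Mul(Rational(1, 2), Pow(Add(N, -4), -1), Add(-13, Add(N, -4))))) = Mul(4, Add(V, Mul(Rational(1, 2), Pow(Add(-4, N), -1), Add(-13, Add(-4, N))))) = Mul(4, Add(V, Mul(Rational(1, 2), Pow(Add(-4, N), -1), Add(-17, N)))) = Add(Mul(4, V), Mul(2, Pow(Add(-4, N), -1), Add(-17, N))))
Add(-15136, Function('v')(110, Function('F')(-10, 11))) = Add(-15136, Mul(2, Pow(Add(-4, 110), -1), Add(-17, 110, Mul(2, Add(-13, 11), Add(-4, 110))))) = Add(-15136, Mul(2, Pow(106, -1), Add(-17, 110, Mul(2, -2, 106)))) = Add(-15136, Mul(2, Rational(1, 106), Add(-17, 110, -424))) = Add(-15136, Mul(2, Rational(1, 106), -331)) = Add(-15136, Rational(-331, 53)) = Rational(-802539, 53)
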